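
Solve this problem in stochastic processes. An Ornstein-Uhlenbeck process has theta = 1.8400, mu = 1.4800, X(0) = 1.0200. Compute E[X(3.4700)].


E[X(t)] = mu + (X(0) - mu)*exp(-theta*t)
= 1.4800 + (1.0200 - 1.4800)*exp(-1.8400*3.4700)
= 1.4800 + -0.4600 * 0.0017
= 1.4792

1.4792


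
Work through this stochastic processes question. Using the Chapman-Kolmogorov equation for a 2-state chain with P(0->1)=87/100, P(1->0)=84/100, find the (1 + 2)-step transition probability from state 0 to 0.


P^3 = P^1 * P^2
Computing via matrix multiplication of the transition matrix.
Entry (0,0) of P^3 = 0.3091

0.3091


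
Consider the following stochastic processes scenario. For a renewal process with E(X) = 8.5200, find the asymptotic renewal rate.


Long-run renewal rate = 1/E(X)
= 1/8.5200
= 0.1174

0.1174


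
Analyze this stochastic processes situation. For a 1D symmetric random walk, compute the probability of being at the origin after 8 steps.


P(S(8) = 0) = C(8,4) / 4^4
= 70 / 256
= 0.2734

0.2734


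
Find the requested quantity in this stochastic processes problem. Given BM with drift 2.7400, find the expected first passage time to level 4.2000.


Expected first passage time = a/mu
= 4.2000/2.7400
= 1.5328

1.5328


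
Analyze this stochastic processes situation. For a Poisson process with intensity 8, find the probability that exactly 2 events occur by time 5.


P(N(t)=k) = (lambda*t)^k * exp(-lambda*t) / k!
lambda*t = 40
= 40^2 * exp(-40) / 2!
= 1600 * 4.2484e-18 / 2
= 3.3987e-15

3.3987e-15


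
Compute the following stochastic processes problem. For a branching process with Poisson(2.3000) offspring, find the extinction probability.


Since mu = 2.3000 > 1, extinction prob q < 1.
Solve s = exp(mu*(s-1)) iteratively.
q = 0.1376

0.1376


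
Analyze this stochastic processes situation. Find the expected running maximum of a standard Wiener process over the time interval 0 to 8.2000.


E(max B(s)) = sqrt(2t/pi)
= sqrt(2*8.2000/pi)
= sqrt(5.2203)
= 2.2848

2.2848


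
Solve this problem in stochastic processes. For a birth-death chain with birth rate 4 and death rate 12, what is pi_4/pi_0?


For birth-death process, pi_n/pi_0 = (lambda/mu)^n
= (4/12)^4
= 0.0123

0.0123


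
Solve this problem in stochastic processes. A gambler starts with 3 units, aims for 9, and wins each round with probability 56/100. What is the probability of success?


Gambler's ruin formula:
r = q/p = 0.4400/0.5600 = 0.7857
P(win) = (1 - r^i)/(1 - r^N)
= (1 - 0.7857^3)/(1 - 0.7857^9)
= 0.5813

0.5813


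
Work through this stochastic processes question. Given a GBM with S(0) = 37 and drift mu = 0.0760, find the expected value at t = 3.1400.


E[S(t)] = S(0) * exp(mu * t)
= 37 * exp(0.0760 * 3.1400)
= 37 * 1.2695
= 46.9723

46.9723


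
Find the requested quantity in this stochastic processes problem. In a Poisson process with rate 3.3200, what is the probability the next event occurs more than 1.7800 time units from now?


P(X > t) = exp(-lambda * t)
= exp(-3.3200 * 1.7800)
= exp(-5.9096) = 0.0027

0.0027


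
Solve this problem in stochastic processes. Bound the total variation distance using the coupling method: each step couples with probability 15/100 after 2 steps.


TV distance bound <= (1-delta)^n
= (1 - 0.1500)^2
= 0.8500^2
= 0.7225

0.7225


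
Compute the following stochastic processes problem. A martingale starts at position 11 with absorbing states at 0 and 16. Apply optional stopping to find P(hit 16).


By optional stopping theorem: E(M at tau) = M(0) = 11
P(hit 16)*16 + P(hit 0)*0 = 11
P(hit 16) = (11 - 0)/(16 - 0) = 11/16 = 0.6875

0.6875


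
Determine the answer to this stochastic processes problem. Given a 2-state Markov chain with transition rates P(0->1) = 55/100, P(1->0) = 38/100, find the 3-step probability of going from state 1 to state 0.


Computing P^3 by matrix multiplication.
P = [[0.4500, 0.5500], [0.3800, 0.6200]]
After raising P to the power 3:
P^3(1,0) = 0.4085

0.4085


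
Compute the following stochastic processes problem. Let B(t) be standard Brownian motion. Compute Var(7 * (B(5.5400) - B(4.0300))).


Var(alpha*(B(t)-B(s))) = alpha^2 * (t-s)
= 7^2 * (5.5400 - 4.0300)
= 49 * 1.5100
= 73.9900

73.9900


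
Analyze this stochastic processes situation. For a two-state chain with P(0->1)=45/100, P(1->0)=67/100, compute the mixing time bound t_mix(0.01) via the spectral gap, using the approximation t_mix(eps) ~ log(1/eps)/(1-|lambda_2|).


lambda_2 = |1 - p01 - p10| = |1 - 0.4500 - 0.6700| = 0.1200
t_mix ~ log(1/eps)/(1 - |lambda_2|)
= log(100)/(1 - 0.1200) = 4.6052/0.8800
= 5.2331

5.2331


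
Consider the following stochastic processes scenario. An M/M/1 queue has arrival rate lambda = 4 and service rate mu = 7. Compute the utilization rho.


rho = lambda/mu
= 4/7
= 0.5714

0.5714


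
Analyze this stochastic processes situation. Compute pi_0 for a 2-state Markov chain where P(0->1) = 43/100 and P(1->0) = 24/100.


Stationary distribution: pi_0 = p10/(p01+p10), pi_1 = p01/(p01+p10)
p01 = 0.4300, p10 = 0.2400
pi_0 = 0.3582

0.3582


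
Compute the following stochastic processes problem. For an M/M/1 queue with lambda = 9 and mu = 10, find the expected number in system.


rho = 9/10 = 0.9000
L = rho/(1-rho)
= 0.9000/0.1000
= 9.0000

9.0000


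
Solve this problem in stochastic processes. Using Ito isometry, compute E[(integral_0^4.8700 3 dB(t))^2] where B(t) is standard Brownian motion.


By Ito isometry: E[(int f dB)^2] = int f^2 dt
= 3^2 * 4.8700
= 9 * 4.8700 = 43.8300

43.8300


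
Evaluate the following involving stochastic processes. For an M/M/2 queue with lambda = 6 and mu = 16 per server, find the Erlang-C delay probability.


a = lambda/mu = 0.3750
rho = a/c = 0.1875
Erlang-C formula applied:
C(c,a) = 0.0592

0.0592


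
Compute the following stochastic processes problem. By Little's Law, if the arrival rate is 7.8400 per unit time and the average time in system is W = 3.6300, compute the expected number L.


Little's Law: L = lambda * W
= 7.8400 * 3.6300
= 28.4592

28.4592


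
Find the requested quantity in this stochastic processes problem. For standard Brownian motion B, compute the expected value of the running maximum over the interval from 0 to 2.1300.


E(max B(s)) = sqrt(2t/pi)
= sqrt(2*2.1300/pi)
= sqrt(1.3560)
= 1.1645

1.1645


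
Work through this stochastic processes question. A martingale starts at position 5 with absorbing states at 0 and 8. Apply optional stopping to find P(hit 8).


By optional stopping theorem: E(M at tau) = M(0) = 5
P(hit 8)*8 + P(hit 0)*0 = 5
P(hit 8) = (5 - 0)/(8 - 0) = 5/8 = 0.6250

0.6250


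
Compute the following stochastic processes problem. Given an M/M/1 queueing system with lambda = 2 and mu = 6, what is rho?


rho = lambda/mu
= 2/6
= 0.3333

0.3333


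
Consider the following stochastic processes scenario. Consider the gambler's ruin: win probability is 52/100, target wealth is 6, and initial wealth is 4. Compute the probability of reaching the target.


Gambler's ruin formula:
r = q/p = 0.4800/0.5200 = 0.9231
P(win) = (1 - r^i)/(1 - r^N)
= (1 - 0.9231^4)/(1 - 0.9231^6)
= 0.7184

0.7184


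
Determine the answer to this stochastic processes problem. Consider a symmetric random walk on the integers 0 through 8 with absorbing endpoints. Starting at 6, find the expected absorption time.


For symmetric RW on 0,...,N with absorbing barriers, E(i) = i*(N-i)
E(6) = 6 * 2 = 12

12


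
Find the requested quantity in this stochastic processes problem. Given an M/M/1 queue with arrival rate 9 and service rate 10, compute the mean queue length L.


rho = 9/10 = 0.9000
L = rho/(1-rho)
= 0.9000/0.1000
= 9.0000

9.0000


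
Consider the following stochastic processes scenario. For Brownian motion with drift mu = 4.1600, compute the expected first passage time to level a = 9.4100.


Expected first passage time = a/mu
= 9.4100/4.1600
= 2.2620

2.2620


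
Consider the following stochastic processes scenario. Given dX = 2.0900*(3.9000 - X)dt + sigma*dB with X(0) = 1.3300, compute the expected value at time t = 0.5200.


E[X(t)] = mu + (X(0) - mu)*exp(-theta*t)
= 3.9000 + (1.3300 - 3.9000)*exp(-2.0900*0.5200)
= 3.9000 + -2.5700 * 0.3373
= 3.0332

3.0332


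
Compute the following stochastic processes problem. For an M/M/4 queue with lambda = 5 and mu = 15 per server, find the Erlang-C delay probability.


a = lambda/mu = 0.3333
rho = a/c = 0.0833
Erlang-C formula applied:
C(c,a) = 4.0209e-04

4.0209e-04


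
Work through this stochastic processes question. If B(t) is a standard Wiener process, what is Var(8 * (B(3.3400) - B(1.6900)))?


Var(alpha*(B(t)-B(s))) = alpha^2 * (t-s)
= 8^2 * (3.3400 - 1.6900)
= 64 * 1.6500
= 105.6000

105.6000


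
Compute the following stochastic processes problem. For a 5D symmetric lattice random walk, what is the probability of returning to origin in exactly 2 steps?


P(return in 2 steps) = P(reverse first step) = 1/(2d)
= 1/10
= 0.1000

0.1000


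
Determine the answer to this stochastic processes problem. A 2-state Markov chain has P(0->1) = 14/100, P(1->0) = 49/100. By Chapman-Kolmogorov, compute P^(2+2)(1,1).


P^4 = P^2 * P^2
Computing via matrix multiplication of the transition matrix.
Entry (1,1) of P^4 = 0.2368

0.2368


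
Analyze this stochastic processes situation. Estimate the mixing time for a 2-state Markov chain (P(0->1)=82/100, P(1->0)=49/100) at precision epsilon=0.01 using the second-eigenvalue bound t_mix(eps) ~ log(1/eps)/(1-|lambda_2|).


lambda_2 = |1 - p01 - p10| = |1 - 0.8200 - 0.4900| = 0.3100
t_mix ~ log(1/eps)/(1 - |lambda_2|)
= log(100)/(1 - 0.3100) = 4.6052/0.6900
= 6.6742

6.6742


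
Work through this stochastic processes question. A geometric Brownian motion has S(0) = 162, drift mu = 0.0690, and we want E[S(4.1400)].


E[S(t)] = S(0) * exp(mu * t)
= 162 * exp(0.0690 * 4.1400)
= 162 * 1.3306
= 215.5637

215.5637


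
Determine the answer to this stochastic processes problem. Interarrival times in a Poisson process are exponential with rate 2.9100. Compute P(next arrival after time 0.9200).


P(X > t) = exp(-lambda * t)
= exp(-2.9100 * 0.9200)
= exp(-2.6772) = 0.0688

0.0688


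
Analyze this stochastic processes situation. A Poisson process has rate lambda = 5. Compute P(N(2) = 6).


P(N(t)=k) = (lambda*t)^k * exp(-lambda*t) / k!
lambda*t = 10
= 10^6 * exp(-10) / 6!
= 1000000 * 4.5400e-05 / 720
= 0.0631

0.0631


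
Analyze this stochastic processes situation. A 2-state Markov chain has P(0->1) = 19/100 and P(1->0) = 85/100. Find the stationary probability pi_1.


Stationary distribution: pi_0 = p10/(p01+p10), pi_1 = p01/(p01+p10)
p01 = 0.1900, p10 = 0.8500
pi_1 = 0.1827

0.1827


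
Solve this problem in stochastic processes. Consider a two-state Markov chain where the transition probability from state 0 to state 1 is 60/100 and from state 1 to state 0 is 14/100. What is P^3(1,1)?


Computing P^3 by matrix multiplication.
P = [[0.4000, 0.6000], [0.1400, 0.8600]]
After raising P to the power 3:
P^3(1,1) = 0.8141

0.8141


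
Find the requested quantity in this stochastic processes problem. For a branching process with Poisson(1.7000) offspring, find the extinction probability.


Since mu = 1.7000 > 1, extinction prob q < 1.
Solve s = exp(mu*(s-1)) iteratively.
q = 0.3088

0.3088


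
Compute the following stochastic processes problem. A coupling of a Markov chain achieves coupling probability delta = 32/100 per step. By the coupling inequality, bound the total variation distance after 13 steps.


TV distance bound <= (1-delta)^n
= (1 - 0.3200)^13
= 0.6800^13
= 0.0066

0.0066


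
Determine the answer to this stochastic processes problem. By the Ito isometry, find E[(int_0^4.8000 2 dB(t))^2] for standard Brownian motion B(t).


By Ito isometry: E[(int f dB)^2] = int f^2 dt
= 2^2 * 4.8000
= 4 * 4.8000 = 19.2000

19.2000


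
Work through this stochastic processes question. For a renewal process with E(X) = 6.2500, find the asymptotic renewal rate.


Long-run renewal rate = 1/E(X)
= 1/6.2500
= 0.1600

0.1600


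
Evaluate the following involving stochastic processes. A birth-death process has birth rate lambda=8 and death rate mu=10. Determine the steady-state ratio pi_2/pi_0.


For birth-death process, pi_n/pi_0 = (lambda/mu)^n
= (8/10)^2
= 0.6400

0.6400


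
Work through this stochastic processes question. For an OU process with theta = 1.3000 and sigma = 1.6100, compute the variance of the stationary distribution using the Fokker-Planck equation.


Stationary variance = sigma^2 / (2*theta)
= 1.6100^2 / (2*1.3000)
= 2.5921 / 2.6000
= 0.9970

0.9970


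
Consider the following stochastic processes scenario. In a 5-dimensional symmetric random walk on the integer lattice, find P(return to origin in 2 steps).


P(return in 2 steps) = P(reverse first step) = 1/(2d)
= 1/10
= 0.1000

0.1000


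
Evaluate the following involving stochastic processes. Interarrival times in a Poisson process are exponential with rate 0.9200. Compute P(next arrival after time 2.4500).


P(X > t) = exp(-lambda * t)
= exp(-0.9200 * 2.4500)
= exp(-2.2540) = 0.1050

0.1050


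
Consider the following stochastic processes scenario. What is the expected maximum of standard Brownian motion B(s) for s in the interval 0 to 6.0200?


E(max B(s)) = sqrt(2t/pi)
= sqrt(2*6.0200/pi)
= sqrt(3.8325)
= 1.9577

1.9577


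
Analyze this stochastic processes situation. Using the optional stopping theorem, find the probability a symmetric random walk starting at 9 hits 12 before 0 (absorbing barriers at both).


By optional stopping theorem: E(M at tau) = M(0) = 9
P(hit 12)*12 + P(hit 0)*0 = 9
P(hit 12) = (9 - 0)/(12 - 0) = 3/4 = 0.7500

0.7500


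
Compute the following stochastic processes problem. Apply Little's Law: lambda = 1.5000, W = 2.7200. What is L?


Little's Law: L = lambda * W
= 1.5000 * 2.7200
= 4.0800

4.0800


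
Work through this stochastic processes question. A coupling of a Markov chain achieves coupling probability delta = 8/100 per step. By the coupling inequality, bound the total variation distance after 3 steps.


TV distance bound <= (1-delta)^n
= (1 - 0.0800)^3
= 0.9200^3
= 0.7787

0.7787


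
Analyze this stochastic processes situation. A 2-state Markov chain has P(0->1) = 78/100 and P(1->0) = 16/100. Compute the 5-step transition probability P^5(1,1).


Computing P^5 by matrix multiplication.
P = [[0.2200, 0.7800], [0.1600, 0.8400]]
After raising P to the power 5:
P^5(1,1) = 0.8298

0.8298


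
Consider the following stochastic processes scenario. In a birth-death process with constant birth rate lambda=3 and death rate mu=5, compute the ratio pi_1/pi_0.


For birth-death process, pi_n/pi_0 = (lambda/mu)^n
= (3/5)^1
= 0.6000

0.6000


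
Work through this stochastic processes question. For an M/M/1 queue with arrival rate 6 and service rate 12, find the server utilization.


rho = lambda/mu
= 6/12
= 0.5000

0.5000


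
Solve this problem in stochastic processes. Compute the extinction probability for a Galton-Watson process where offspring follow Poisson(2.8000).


Since mu = 2.8000 > 1, extinction prob q < 1.
Solve s = exp(mu*(s-1)) iteratively.
q = 0.0750

0.0750


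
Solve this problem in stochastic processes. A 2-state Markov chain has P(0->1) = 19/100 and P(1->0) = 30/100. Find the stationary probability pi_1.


Stationary distribution: pi_0 = p10/(p01+p10), pi_1 = p01/(p01+p10)
p01 = 0.1900, p10 = 0.3000
pi_1 = 0.3878

0.3878


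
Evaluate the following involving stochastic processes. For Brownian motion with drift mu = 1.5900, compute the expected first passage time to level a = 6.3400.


Expected first passage time = a/mu
= 6.3400/1.5900
= 3.9874

3.9874


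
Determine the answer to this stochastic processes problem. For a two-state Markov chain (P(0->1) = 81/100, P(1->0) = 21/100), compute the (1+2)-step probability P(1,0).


P^3 = P^1 * P^2
Computing via matrix multiplication of the transition matrix.
Entry (1,0) of P^3 = 0.2059

0.2059


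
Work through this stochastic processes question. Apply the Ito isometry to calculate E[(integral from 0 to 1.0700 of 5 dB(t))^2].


By Ito isometry: E[(int f dB)^2] = int f^2 dt
= 5^2 * 1.0700
= 25 * 1.0700 = 26.7500

26.7500


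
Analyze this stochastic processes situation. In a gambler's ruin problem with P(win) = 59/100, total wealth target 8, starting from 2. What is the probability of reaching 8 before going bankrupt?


Gambler's ruin formula:
r = q/p = 0.4100/0.5900 = 0.6949
P(win) = (1 - r^i)/(1 - r^N)
= (1 - 0.6949^2)/(1 - 0.6949^8)
= 0.5468

0.5468


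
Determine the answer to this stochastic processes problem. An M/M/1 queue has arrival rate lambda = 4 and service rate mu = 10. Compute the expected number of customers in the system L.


rho = 4/10 = 0.4000
L = rho/(1-rho)
= 0.4000/0.6000
= 0.6667

0.6667


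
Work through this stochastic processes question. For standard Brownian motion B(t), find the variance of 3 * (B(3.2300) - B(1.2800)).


Var(alpha*(B(t)-B(s))) = alpha^2 * (t-s)
= 3^2 * (3.2300 - 1.2800)
= 9 * 1.9500
= 17.5500

17.5500


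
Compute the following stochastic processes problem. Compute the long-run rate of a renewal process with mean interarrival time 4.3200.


Long-run renewal rate = 1/E(X)
= 1/4.3200
= 0.2315

0.2315


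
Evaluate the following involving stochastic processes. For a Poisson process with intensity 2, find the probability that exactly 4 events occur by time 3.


P(N(t)=k) = (lambda*t)^k * exp(-lambda*t) / k!
lambda*t = 6
= 6^4 * exp(-6) / 4!
= 1296 * 0.0025 / 24
= 0.1339

0.1339


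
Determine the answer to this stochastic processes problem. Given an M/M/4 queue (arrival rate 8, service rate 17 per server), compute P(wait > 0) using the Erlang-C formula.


a = lambda/mu = 0.4706
rho = a/c = 0.1176
Erlang-C formula applied:
C(c,a) = 0.0014

0.0014


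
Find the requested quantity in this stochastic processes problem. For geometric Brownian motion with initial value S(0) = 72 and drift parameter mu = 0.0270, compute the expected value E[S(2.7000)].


E[S(t)] = S(0) * exp(mu * t)
= 72 * exp(0.0270 * 2.7000)
= 72 * 1.0756
= 77.4449

77.4449


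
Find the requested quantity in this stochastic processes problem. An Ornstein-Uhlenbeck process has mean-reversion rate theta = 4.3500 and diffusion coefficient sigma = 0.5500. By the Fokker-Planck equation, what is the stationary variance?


Stationary variance = sigma^2 / (2*theta)
= 0.5500^2 / (2*4.3500)
= 0.3025 / 8.7000
= 0.0348

0.0348


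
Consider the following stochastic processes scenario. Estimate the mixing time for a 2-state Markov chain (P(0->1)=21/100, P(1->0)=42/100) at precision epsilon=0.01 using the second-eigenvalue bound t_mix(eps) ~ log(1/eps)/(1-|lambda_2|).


lambda_2 = |1 - p01 - p10| = |1 - 0.2100 - 0.4200| = 0.3700
t_mix ~ log(1/eps)/(1 - |lambda_2|)
= log(100)/(1 - 0.3700) = 4.6052/0.6300
= 7.3098

7.3098


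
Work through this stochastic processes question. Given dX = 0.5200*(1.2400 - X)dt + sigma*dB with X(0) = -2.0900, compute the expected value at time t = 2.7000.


E[X(t)] = mu + (X(0) - mu)*exp(-theta*t)
= 1.2400 + (-2.0900 - 1.2400)*exp(-0.5200*2.7000)
= 1.2400 + -3.3300 * 0.2456
= 0.4221

0.4221


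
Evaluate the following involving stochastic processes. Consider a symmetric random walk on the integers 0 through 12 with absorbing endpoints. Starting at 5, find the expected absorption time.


For symmetric RW on 0,...,N with absorbing barriers, E(i) = i*(N-i)
E(5) = 5 * 7 = 35

35


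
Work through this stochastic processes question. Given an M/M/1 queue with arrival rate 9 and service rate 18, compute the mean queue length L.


rho = 9/18 = 0.5000
L = rho/(1-rho)
= 0.5000/0.5000
= 1.0000

1.0000


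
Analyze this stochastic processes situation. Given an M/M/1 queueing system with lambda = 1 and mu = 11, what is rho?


rho = lambda/mu
= 1/11
= 0.0909

0.0909


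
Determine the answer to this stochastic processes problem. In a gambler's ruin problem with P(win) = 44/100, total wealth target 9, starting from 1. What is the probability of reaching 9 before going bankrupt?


Gambler's ruin formula:
r = q/p = 0.5600/0.4400 = 1.2727
P(win) = (1 - r^i)/(1 - r^N)
= (1 - 1.2727^1)/(1 - 1.2727^9)
= 0.0351

0.0351


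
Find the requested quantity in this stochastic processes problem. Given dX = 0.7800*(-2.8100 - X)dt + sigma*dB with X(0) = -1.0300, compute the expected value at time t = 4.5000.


E[X(t)] = mu + (X(0) - mu)*exp(-theta*t)
= -2.8100 + (-1.0300 - -2.8100)*exp(-0.7800*4.5000)
= -2.8100 + 1.7800 * 0.0299
= -2.7568

-2.7568


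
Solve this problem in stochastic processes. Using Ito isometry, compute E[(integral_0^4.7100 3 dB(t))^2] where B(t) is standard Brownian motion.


By Ito isometry: E[(int f dB)^2] = int f^2 dt
= 3^2 * 4.7100
= 9 * 4.7100 = 42.3900

42.3900


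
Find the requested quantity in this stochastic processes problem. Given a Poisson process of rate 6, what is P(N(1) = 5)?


P(N(t)=k) = (lambda*t)^k * exp(-lambda*t) / k!
lambda*t = 6
= 6^5 * exp(-6) / 5!
= 7776 * 0.0025 / 120
= 0.1606

0.1606


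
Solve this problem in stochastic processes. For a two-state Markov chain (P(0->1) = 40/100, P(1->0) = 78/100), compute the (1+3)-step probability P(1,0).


P^4 = P^1 * P^3
Computing via matrix multiplication of the transition matrix.
Entry (1,0) of P^4 = 0.6603

0.6603


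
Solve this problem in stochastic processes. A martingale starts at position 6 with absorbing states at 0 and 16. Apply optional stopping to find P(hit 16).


By optional stopping theorem: E(M at tau) = M(0) = 6
P(hit 16)*16 + P(hit 0)*0 = 6
P(hit 16) = (6 - 0)/(16 - 0) = 3/8 = 0.3750

0.3750


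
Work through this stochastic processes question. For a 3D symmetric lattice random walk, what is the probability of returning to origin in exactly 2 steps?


P(return in 2 steps) = P(reverse first step) = 1/(2d)
= 1/6
= 0.1667

0.1667


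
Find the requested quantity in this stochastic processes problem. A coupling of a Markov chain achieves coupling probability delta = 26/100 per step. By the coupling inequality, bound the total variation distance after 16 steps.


TV distance bound <= (1-delta)^n
= (1 - 0.2600)^16
= 0.7400^16
= 0.0081

0.0081


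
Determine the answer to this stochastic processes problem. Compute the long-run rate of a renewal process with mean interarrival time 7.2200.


Long-run renewal rate = 1/E(X)
= 1/7.2200
= 0.1385

0.1385


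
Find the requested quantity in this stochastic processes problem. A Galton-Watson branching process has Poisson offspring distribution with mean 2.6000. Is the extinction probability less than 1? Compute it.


Since mu = 2.6000 > 1, extinction prob q < 1.
Solve s = exp(mu*(s-1)) iteratively.
q = 0.0951

0.0951


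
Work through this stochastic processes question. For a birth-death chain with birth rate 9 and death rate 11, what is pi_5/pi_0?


For birth-death process, pi_n/pi_0 = (lambda/mu)^n
= (9/11)^5
= 0.3666

0.3666


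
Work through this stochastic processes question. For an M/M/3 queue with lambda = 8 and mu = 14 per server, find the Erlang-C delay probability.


a = lambda/mu = 0.5714
rho = a/c = 0.1905
Erlang-C formula applied:
C(c,a) = 0.0217

0.0217


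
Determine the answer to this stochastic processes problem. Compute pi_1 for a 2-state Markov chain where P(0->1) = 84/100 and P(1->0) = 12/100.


Stationary distribution: pi_0 = p10/(p01+p10), pi_1 = p01/(p01+p10)
p01 = 0.8400, p10 = 0.1200
pi_1 = 0.8750

0.8750


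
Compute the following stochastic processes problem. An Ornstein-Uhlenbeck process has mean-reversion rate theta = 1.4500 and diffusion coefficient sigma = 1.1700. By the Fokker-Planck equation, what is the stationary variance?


Stationary variance = sigma^2 / (2*theta)
= 1.1700^2 / (2*1.4500)
= 1.3689 / 2.9000
= 0.4720

0.4720


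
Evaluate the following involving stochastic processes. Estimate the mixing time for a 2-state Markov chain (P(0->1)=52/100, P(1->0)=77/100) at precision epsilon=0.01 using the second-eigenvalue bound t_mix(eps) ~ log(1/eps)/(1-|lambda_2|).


lambda_2 = |1 - p01 - p10| = |1 - 0.5200 - 0.7700| = 0.2900
t_mix ~ log(1/eps)/(1 - |lambda_2|)
= log(100)/(1 - 0.2900) = 4.6052/0.7100
= 6.4862

6.4862


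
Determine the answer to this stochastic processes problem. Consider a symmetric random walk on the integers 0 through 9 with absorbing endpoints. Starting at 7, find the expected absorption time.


For symmetric RW on 0,...,N with absorbing barriers, E(i) = i*(N-i)
E(7) = 7 * 2 = 14

14


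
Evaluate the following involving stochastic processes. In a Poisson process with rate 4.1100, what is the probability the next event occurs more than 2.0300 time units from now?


P(X > t) = exp(-lambda * t)
= exp(-4.1100 * 2.0300)
= exp(-8.3433) = 2.3799e-04

2.3799e-04


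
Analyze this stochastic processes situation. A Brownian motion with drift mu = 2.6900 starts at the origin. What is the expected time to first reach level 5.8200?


Expected first passage time = a/mu
= 5.8200/2.6900
= 2.1636

2.1636


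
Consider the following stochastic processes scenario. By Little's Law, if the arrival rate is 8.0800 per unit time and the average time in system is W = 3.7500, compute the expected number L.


Little's Law: L = lambda * W
= 8.0800 * 3.7500
= 30.3000

30.3000


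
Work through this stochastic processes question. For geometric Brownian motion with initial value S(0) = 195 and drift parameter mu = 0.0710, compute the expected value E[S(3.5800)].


E[S(t)] = S(0) * exp(mu * t)
= 195 * exp(0.0710 * 3.5800)
= 195 * 1.2894
= 251.4338

251.4338


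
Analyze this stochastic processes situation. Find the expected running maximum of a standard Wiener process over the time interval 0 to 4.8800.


E(max B(s)) = sqrt(2t/pi)
= sqrt(2*4.8800/pi)
= sqrt(3.1067)
= 1.7626

1.7626


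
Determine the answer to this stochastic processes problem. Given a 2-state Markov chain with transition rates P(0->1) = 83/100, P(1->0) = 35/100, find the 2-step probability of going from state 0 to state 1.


Computing P^2 by matrix multiplication.
P = [[0.1700, 0.8300], [0.3500, 0.6500]]
After raising P to the power 2:
P^2(0,1) = 0.6806

0.6806


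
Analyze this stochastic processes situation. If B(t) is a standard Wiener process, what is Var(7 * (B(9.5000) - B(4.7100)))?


Var(alpha*(B(t)-B(s))) = alpha^2 * (t-s)
= 7^2 * (9.5000 - 4.7100)
= 49 * 4.7900
= 234.7100

234.7100


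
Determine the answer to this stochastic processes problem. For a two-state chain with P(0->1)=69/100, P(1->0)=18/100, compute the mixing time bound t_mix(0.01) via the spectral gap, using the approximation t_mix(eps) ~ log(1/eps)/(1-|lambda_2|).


lambda_2 = |1 - p01 - p10| = |1 - 0.6900 - 0.1800| = 0.1300
t_mix ~ log(1/eps)/(1 - |lambda_2|)
= log(100)/(1 - 0.1300) = 4.6052/0.8700
= 5.2933

5.2933


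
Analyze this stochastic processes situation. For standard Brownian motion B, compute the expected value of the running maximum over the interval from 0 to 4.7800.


E(max B(s)) = sqrt(2t/pi)
= sqrt(2*4.7800/pi)
= sqrt(3.0430)
= 1.7444

1.7444


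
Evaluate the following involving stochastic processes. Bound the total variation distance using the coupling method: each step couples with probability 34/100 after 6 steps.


TV distance bound <= (1-delta)^n
= (1 - 0.3400)^6
= 0.6600^6
= 0.0827

0.0827


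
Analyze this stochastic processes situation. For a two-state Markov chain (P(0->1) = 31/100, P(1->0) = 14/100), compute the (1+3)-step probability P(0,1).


P^4 = P^1 * P^3
Computing via matrix multiplication of the transition matrix.
Entry (0,1) of P^4 = 0.6259

0.6259


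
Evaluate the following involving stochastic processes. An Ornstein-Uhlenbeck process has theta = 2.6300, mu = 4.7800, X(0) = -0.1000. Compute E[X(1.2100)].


E[X(t)] = mu + (X(0) - mu)*exp(-theta*t)
= 4.7800 + (-0.1000 - 4.7800)*exp(-2.6300*1.2100)
= 4.7800 + -4.8800 * 0.0415
= 4.5775

4.5775


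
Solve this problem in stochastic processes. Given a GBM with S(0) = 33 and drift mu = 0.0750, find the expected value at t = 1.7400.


E[S(t)] = S(0) * exp(mu * t)
= 33 * exp(0.0750 * 1.7400)
= 33 * 1.1394
= 37.6001

37.6001


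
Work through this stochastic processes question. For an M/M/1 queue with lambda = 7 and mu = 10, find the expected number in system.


rho = 7/10 = 0.7000
L = rho/(1-rho)
= 0.7000/0.3000
= 2.3333

2.3333


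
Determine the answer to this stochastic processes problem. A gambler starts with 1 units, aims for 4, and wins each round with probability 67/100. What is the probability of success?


Gambler's ruin formula:
r = q/p = 0.3300/0.6700 = 0.4925
P(win) = (1 - r^i)/(1 - r^N)
= (1 - 0.4925^1)/(1 - 0.4925^4)
= 0.5392

0.5392


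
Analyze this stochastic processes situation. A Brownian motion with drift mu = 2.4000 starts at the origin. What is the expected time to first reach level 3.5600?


Expected first passage time = a/mu
= 3.5600/2.4000
= 1.4833

1.4833


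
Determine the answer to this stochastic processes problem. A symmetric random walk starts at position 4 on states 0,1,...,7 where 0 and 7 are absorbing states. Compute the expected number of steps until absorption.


For symmetric RW on 0,...,N with absorbing barriers, E(i) = i*(N-i)
E(4) = 4 * 3 = 12

12


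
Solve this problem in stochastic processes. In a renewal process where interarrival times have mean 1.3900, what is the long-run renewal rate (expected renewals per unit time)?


Long-run renewal rate = 1/E(X)
= 1/1.3900
= 0.7194

0.7194


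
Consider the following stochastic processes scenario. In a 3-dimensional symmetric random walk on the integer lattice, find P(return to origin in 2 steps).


P(return in 2 steps) = P(reverse first step) = 1/(2d)
= 1/6
= 0.1667

0.1667


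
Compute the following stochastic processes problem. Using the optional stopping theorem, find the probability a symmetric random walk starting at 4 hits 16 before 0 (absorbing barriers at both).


By optional stopping theorem: E(M at tau) = M(0) = 4
P(hit 16)*16 + P(hit 0)*0 = 4
P(hit 16) = (4 - 0)/(16 - 0) = 1/4 = 0.2500

0.2500


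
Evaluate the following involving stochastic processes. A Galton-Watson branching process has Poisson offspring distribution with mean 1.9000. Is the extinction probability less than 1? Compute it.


Since mu = 1.9000 > 1, extinction prob q < 1.
Solve s = exp(mu*(s-1)) iteratively.
q = 0.2328

0.2328


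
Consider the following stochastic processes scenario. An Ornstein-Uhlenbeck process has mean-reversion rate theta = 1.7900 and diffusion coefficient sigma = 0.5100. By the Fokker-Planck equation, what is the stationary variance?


Stationary variance = sigma^2 / (2*theta)
= 0.5100^2 / (2*1.7900)
= 0.2601 / 3.5800
= 0.0727

0.0727


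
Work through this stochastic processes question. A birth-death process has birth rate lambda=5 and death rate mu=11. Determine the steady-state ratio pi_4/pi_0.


For birth-death process, pi_n/pi_0 = (lambda/mu)^n
= (5/11)^4
= 0.0427

0.0427


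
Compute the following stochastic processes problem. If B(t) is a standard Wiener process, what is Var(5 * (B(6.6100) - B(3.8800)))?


Var(alpha*(B(t)-B(s))) = alpha^2 * (t-s)
= 5^2 * (6.6100 - 3.8800)
= 25 * 2.7300
= 68.2500

68.2500


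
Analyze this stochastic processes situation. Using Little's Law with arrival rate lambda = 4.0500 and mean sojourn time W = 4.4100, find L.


Little's Law: L = lambda * W
= 4.0500 * 4.4100
= 17.8605

17.8605


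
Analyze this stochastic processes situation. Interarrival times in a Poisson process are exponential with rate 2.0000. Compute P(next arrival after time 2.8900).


P(X > t) = exp(-lambda * t)
= exp(-2.0000 * 2.8900)
= exp(-5.7800) = 0.0031

0.0031


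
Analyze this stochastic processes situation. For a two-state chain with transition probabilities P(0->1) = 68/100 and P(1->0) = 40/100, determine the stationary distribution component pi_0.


Stationary distribution: pi_0 = p10/(p01+p10), pi_1 = p01/(p01+p10)
p01 = 0.6800, p10 = 0.4000
pi_0 = 0.3704

0.3704


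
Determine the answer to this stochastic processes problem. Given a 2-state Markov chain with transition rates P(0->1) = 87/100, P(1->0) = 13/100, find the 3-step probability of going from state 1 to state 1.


Computing P^3 by matrix multiplication.
P = [[0.1300, 0.8700], [0.1300, 0.8700]]
After raising P to the power 3:
P^3(1,1) = 0.8700

0.8700


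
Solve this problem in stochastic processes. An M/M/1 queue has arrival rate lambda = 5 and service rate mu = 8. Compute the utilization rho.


rho = lambda/mu
= 5/8
= 0.6250

0.6250


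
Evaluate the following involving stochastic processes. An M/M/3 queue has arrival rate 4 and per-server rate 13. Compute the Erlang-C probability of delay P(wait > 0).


a = lambda/mu = 0.3077
rho = a/c = 0.1026
Erlang-C formula applied:
C(c,a) = 0.0040

0.0040


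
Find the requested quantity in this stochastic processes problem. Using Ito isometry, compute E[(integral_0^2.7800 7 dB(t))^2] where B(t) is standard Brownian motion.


By Ito isometry: E[(int f dB)^2] = int f^2 dt
= 7^2 * 2.7800
= 49 * 2.7800 = 136.2200

136.2200


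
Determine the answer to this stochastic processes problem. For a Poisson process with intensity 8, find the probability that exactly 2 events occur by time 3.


P(N(t)=k) = (lambda*t)^k * exp(-lambda*t) / k!
lambda*t = 24
= 24^2 * exp(-24) / 2!
= 576 * 3.7751e-11 / 2
= 1.0872e-08

1.0872e-08


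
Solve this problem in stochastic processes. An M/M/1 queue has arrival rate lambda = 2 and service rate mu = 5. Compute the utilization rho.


rho = lambda/mu
= 2/5
= 0.4000

0.4000


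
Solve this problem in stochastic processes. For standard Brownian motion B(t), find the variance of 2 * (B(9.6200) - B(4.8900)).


Var(alpha*(B(t)-B(s))) = alpha^2 * (t-s)
= 2^2 * (9.6200 - 4.8900)
= 4 * 4.7300
= 18.9200

18.9200


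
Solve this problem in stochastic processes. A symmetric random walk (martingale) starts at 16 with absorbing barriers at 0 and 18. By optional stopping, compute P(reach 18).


By optional stopping theorem: E(M at tau) = M(0) = 16
P(hit 18)*18 + P(hit 0)*0 = 16
P(hit 18) = (16 - 0)/(18 - 0) = 8/9 = 0.8889

0.8889


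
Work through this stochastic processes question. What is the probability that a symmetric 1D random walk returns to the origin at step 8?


P(S(8) = 0) = C(8,4) / 4^4
= 70 / 256
= 0.2734

0.2734


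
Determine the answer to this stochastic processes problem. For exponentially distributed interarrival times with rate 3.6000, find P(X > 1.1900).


P(X > t) = exp(-lambda * t)
= exp(-3.6000 * 1.1900)
= exp(-4.2840) = 0.0138

0.0138


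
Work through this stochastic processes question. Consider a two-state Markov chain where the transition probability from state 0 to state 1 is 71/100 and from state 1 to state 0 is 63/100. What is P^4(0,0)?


Computing P^4 by matrix multiplication.
P = [[0.2900, 0.7100], [0.6300, 0.3700]]
After raising P to the power 4:
P^4(0,0) = 0.4772

0.4772


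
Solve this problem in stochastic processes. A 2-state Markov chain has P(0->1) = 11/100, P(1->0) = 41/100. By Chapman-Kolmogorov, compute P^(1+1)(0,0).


P^2 = P^1 * P^1
Computing via matrix multiplication of the transition matrix.
Entry (0,0) of P^2 = 0.8372

0.8372


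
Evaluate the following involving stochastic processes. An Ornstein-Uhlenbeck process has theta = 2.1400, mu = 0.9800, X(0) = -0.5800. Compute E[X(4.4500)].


E[X(t)] = mu + (X(0) - mu)*exp(-theta*t)
= 0.9800 + (-0.5800 - 0.9800)*exp(-2.1400*4.4500)
= 0.9800 + -1.5600 * 7.3150e-05
= 0.9799

0.9799


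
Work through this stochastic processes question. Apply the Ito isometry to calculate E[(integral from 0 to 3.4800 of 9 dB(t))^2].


By Ito isometry: E[(int f dB)^2] = int f^2 dt
= 9^2 * 3.4800
= 81 * 3.4800 = 281.8800

281.8800


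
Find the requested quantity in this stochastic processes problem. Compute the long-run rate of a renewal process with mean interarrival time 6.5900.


Long-run renewal rate = 1/E(X)
= 1/6.5900
= 0.1517

0.1517


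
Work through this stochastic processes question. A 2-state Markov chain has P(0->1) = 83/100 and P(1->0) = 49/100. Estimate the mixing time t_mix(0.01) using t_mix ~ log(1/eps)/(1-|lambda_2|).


lambda_2 = |1 - p01 - p10| = |1 - 0.8300 - 0.4900| = 0.3200
t_mix ~ log(1/eps)/(1 - |lambda_2|)
= log(100)/(1 - 0.3200) = 4.6052/0.6800
= 6.7723

6.7723


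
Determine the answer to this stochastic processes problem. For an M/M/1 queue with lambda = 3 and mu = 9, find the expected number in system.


rho = 3/9 = 0.3333
L = rho/(1-rho)
= 0.3333/0.6667
= 0.5000

0.5000


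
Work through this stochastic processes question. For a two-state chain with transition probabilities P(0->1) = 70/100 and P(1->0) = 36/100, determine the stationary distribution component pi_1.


Stationary distribution: pi_0 = p10/(p01+p10), pi_1 = p01/(p01+p10)
p01 = 0.7000, p10 = 0.3600
pi_1 = 0.6604

0.6604


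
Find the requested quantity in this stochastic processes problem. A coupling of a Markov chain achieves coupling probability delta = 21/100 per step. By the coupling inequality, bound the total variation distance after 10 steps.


TV distance bound <= (1-delta)^n
= (1 - 0.2100)^10
= 0.7900^10
= 0.0947

0.0947


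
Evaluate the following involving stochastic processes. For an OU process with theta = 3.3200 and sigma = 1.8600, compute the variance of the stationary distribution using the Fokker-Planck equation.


Stationary variance = sigma^2 / (2*theta)
= 1.8600^2 / (2*3.3200)
= 3.4596 / 6.6400
= 0.5210

0.5210


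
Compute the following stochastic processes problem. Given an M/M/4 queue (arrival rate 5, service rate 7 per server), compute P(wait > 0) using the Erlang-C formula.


a = lambda/mu = 0.7143
rho = a/c = 0.1786
Erlang-C formula applied:
C(c,a) = 0.0065

0.0065


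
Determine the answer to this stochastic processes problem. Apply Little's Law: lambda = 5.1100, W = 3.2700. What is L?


Little's Law: L = lambda * W
= 5.1100 * 3.2700
= 16.7097

16.7097


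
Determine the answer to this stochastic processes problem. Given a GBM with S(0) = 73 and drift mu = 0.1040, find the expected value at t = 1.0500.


E[S(t)] = S(0) * exp(mu * t)
= 73 * exp(0.1040 * 1.0500)
= 73 * 1.1154
= 81.4231

81.4231


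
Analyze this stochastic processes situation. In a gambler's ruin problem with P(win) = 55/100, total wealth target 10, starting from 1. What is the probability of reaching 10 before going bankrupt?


Gambler's ruin formula:
r = q/p = 0.4500/0.5500 = 0.8182
P(win) = (1 - r^i)/(1 - r^N)
= (1 - 0.8182^1)/(1 - 0.8182^10)
= 0.2101

0.2101


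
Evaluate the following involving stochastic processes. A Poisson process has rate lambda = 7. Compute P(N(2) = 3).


P(N(t)=k) = (lambda*t)^k * exp(-lambda*t) / k!
lambda*t = 14
= 14^3 * exp(-14) / 3!
= 2744 * 8.3153e-07 / 6
= 3.8029e-04

3.8029e-04


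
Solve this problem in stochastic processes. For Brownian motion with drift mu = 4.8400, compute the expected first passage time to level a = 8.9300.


Expected first passage time = a/mu
= 8.9300/4.8400
= 1.8450

1.8450


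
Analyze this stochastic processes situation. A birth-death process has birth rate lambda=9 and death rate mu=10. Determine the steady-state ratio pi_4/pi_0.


For birth-death process, pi_n/pi_0 = (lambda/mu)^n
= (9/10)^4
= 0.6561

0.6561


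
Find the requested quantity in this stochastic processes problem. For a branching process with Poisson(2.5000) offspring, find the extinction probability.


Since mu = 2.5000 > 1, extinction prob q < 1.
Solve s = exp(mu*(s-1)) iteratively.
q = 0.1074

0.1074
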